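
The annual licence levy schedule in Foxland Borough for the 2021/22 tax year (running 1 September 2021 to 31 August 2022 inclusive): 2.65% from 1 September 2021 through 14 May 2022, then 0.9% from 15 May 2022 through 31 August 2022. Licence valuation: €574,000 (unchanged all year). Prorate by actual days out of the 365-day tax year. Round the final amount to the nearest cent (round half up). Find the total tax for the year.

€12,211.26

1 September 2021 – 14 May 2022: 256 days at 2.65% → €574,000 × 2.65% × 256/365 = €10,668.5370
15 May – 31 August 2022: 109 days at 0.9% → €574,000 × 0.9% × 109/365 = €1,542.7233
Total = €12,211.2603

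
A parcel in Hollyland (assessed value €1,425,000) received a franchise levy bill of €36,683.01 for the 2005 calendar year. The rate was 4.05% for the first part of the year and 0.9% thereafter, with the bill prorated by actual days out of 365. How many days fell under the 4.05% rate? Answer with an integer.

Let d = days at the first rate; then 365 − d days at the second rate.
€1,425,000 × [4.05%·d + 0.9%·(365−d)] / 365 = €36,683.01
Solving gives d = 194, so the new rate took effect on July 14, 2005.

194 days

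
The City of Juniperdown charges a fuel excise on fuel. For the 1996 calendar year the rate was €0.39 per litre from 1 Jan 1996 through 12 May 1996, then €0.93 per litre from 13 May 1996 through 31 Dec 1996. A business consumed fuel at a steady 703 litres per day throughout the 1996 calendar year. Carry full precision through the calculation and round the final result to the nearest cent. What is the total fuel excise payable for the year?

1 Jan – 12 May 1996: 133 days × 703 litres/day = 93,499 litres at €0.39/litre → €36,464.61
13 May – 31 Dec 1996: 233 days × 703 litres/day = 163,799 litres at €0.93/litre → €152,333.07

€188,797.68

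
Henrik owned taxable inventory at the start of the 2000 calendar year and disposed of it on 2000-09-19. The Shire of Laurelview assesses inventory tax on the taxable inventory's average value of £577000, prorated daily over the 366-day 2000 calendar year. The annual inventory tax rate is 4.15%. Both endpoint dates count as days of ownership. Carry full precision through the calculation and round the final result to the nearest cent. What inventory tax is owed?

Days held (2000-01-01 to 2000-09-19): 263 out of 366
Tax = £577000 × 4.15% × 263/366 = £17206.7391

£17206.74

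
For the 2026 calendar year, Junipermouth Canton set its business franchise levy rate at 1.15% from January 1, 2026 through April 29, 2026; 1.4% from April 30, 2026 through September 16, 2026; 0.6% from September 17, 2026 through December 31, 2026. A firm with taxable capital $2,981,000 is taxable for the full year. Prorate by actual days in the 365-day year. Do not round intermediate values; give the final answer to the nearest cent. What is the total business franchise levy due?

January 1 – April 29, 2026: 119 days at 1.15% → $2,981,000 × 1.15% × 119/365 = $11,176.7082
April 30 – September 16, 2026: 140 days at 1.4% → $2,981,000 × 1.4% × 140/365 = $16,007.5616
September 17 – December 31, 2026: 106 days at 0.6% → $2,981,000 × 0.6% × 106/365 = $5,194.2904
Total = $32,378.5603

$32,378.56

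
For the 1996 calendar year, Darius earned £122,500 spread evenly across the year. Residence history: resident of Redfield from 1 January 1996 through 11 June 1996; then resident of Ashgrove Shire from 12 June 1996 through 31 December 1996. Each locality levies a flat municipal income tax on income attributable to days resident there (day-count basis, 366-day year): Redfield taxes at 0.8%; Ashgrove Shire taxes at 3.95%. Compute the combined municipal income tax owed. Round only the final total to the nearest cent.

£3,120.24

Redfield, 1 January – 11 June 1996: 163 days → £122,500 × 0.8% × 163/366 = £436.4481
Ashgrove Shire, 12 June – 31 December 1996: 203 days → £122,500 × 3.95% × 203/366 = £2,683.7876
Total = £3,120.2357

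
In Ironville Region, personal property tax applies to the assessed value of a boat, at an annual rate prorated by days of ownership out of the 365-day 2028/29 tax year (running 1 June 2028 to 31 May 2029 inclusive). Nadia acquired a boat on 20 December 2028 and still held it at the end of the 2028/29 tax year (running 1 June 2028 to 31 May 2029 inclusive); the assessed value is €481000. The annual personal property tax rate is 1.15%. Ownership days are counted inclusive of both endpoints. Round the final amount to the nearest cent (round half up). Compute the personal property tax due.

Days held (20 December 2028 – 31 May 2029): 163 out of 365
Tax = €481000 × 1.15% × 163/365 = €2470.2315

€2470.23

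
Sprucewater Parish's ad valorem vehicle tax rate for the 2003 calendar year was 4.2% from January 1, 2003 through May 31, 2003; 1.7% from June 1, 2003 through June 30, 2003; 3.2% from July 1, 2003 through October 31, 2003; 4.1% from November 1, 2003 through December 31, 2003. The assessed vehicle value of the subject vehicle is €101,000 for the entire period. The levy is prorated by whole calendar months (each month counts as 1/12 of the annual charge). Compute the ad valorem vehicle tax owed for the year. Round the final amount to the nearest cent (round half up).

January 1 – May 31, 2003: 5 months at 4.2% → €101,000 × 4.2% × 5/12 = €1,767.5000
June 1 – June 30, 2003: 1 month at 1.7% → €101,000 × 1.7% × 1/12 = €143.0833
July 1 – October 31, 2003: 4 months at 3.2% → €101,000 × 3.2% × 4/12 = €1,077.3333
November 1 – December 31, 2003: 2 months at 4.1% → €101,000 × 4.1% × 2/12 = €690.1667
Total = €3,678.0833

€3,678.08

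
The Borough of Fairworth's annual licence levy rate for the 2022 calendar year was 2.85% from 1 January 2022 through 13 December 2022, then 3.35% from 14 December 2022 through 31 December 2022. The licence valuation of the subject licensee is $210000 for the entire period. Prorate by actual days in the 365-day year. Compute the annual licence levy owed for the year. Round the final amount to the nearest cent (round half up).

1 January – 13 December 2022: 347 days at 2.85% → $210000 × 2.85% × 347/365 = $5689.8493
14 December – 31 December 2022: 18 days at 3.35% → $210000 × 3.35% × 18/365 = $346.9315
Total = $6036.7808

$6036.78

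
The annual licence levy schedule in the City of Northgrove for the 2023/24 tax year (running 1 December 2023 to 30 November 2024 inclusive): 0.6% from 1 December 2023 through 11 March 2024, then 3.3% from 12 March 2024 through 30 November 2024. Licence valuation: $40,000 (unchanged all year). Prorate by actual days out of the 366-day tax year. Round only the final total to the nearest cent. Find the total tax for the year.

$1,019.02

1 December 2023 – 11 March 2024: 102 days at 0.6% → $40,000 × 0.6% × 102/366 = $66.8852
12 March – 30 November 2024: 264 days at 3.3% → $40,000 × 3.3% × 264/366 = $952.1311
Total = $1,019.0164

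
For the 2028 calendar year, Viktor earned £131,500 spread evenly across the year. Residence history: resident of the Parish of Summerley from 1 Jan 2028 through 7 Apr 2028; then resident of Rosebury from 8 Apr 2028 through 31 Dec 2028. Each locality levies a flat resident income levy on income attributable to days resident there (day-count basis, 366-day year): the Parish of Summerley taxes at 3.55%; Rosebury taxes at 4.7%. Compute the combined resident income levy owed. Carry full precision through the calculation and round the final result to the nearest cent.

The Parish of Summerley, 1 Jan – 7 Apr 2028: 98 days → £131,500 × 3.55% × 98/366 = £1,249.9686
Rosebury, 8 Apr – 31 Dec 2028: 268 days → £131,500 × 4.7% × 268/366 = £4,525.6120
Total = £5,775.5806

£5,775.58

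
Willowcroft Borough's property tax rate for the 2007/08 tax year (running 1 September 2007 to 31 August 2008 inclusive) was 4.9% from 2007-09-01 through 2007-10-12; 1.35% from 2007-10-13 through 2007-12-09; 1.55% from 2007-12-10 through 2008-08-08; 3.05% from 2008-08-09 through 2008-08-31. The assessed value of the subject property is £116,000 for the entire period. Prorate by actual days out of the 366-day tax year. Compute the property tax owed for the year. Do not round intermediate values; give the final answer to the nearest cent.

2007-09-01 to 2007-10-12: 42 days at 4.9% → £116,000 × 4.9% × 42/366 = £652.2623
2007-10-13 to 2007-12-09: 58 days at 1.35% → £116,000 × 1.35% × 58/366 = £248.1639
2007-12-10 to 2008-08-08: 243 days at 1.55% → £116,000 × 1.55% × 243/366 = £1,193.7541
2008-08-09 to 2008-08-31: 23 days at 3.05% → £116,000 × 3.05% × 23/366 = £222.3333
Total = £2,316.5137

£2,316.51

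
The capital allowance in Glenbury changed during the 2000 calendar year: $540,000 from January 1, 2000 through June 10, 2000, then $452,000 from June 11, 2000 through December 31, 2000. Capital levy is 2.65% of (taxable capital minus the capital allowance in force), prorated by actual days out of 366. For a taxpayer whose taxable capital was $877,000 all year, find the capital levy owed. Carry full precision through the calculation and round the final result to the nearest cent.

January 1 – June 10, 2000: 162 days, exemption $540,000 → ($877,000 − $540,000) × 2.65% × 162/366 = $3,952.8443
June 11 – December 31, 2000: 204 days, exemption $452,000 → ($877,000 − $452,000) × 2.65% × 204/366 = $6,277.4590
Total = $10,230.3033

$10,230.30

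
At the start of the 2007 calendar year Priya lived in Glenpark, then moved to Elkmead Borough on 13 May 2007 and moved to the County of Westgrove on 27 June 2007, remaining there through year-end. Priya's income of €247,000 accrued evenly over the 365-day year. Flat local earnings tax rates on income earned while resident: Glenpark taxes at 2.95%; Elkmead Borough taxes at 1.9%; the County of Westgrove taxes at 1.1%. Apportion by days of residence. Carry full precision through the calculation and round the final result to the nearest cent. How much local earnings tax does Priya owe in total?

Glenpark, 1 January – 12 May 2007: 132 days → €247,000 × 2.95% × 132/365 = €2,635.1178
Elkmead Borough, 13 May – 26 June 2007: 45 days → €247,000 × 1.9% × 45/365 = €578.5890
The County of Westgrove, 27 June – 31 December 2007: 188 days → €247,000 × 1.1% × 188/365 = €1,399.4411
Total = €4,613.1479

€4,613.15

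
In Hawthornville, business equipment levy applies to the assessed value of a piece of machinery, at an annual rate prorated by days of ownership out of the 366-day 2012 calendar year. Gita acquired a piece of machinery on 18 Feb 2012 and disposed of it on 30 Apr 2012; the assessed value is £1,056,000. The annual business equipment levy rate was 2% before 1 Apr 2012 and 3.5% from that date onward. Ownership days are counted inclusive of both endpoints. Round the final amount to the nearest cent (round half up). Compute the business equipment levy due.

£5,510.82

18 Feb – 31 Mar 2012: 43 days at 2% → £1,056,000 × 2% × 43/366 = £2,481.3115
1 Apr – 30 Apr 2012: 30 days at 3.5% → £1,056,000 × 3.5% × 30/366 = £3,029.5082
Total = £5,510.8197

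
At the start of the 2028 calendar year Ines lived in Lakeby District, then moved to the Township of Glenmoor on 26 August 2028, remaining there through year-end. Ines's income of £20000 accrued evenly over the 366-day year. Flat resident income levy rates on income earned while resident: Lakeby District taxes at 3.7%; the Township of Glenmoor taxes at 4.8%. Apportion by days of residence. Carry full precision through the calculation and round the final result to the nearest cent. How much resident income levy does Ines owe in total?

£816.94

Lakeby District, 1 January – 25 August 2028: 238 days → £20000 × 3.7% × 238/366 = £481.2022
The Township of Glenmoor, 26 August – 31 December 2028: 128 days → £20000 × 4.8% × 128/366 = £335.7377
Total = £816.9399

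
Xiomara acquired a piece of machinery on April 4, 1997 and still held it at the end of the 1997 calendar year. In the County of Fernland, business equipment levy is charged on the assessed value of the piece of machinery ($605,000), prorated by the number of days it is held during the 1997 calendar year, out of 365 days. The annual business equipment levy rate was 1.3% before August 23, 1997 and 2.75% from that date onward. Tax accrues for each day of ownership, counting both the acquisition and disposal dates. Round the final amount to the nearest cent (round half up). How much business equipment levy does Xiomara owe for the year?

$9,009.53

April 4 – August 22, 1997: 141 days at 1.3% → $605,000 × 1.3% × 141/365 = $3,038.2603
August 23 – December 31, 1997: 131 days at 2.75% → $605,000 × 2.75% × 131/365 = $5,971.2671
Total = $9,009.5274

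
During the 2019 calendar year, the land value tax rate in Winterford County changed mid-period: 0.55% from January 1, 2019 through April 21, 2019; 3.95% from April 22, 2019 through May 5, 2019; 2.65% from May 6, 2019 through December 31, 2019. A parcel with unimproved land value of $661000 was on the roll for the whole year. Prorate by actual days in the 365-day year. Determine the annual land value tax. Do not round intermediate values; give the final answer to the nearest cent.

January 1 – April 21, 2019: 111 days at 0.55% → $661000 × 0.55% × 111/365 = $1105.5904
April 22 – May 5, 2019: 14 days at 3.95% → $661000 × 3.95% × 14/365 = $1001.4603
May 6 – December 31, 2019: 240 days at 2.65% → $661000 × 2.65% × 240/365 = $11517.6986
Total = $13624.7493

$13624.75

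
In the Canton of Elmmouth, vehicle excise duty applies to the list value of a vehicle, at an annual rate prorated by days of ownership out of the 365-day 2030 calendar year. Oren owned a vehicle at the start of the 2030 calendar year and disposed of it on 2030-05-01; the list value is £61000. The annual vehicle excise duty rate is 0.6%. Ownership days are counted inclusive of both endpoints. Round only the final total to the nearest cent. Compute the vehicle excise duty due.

£121.33

Days held (2030-01-01 to 2030-05-01): 121 out of 365
Tax = £61000 × 0.6% × 121/365 = £121.3315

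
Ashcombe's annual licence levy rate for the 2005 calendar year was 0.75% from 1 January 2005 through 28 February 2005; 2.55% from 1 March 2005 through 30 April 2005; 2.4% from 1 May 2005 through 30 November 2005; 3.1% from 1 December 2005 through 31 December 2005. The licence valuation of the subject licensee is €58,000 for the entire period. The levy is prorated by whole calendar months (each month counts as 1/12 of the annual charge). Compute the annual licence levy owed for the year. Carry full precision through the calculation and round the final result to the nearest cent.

€1,280.83

1 January – 28 February 2005: 2 months at 0.75% → €58,000 × 0.75% × 2/12 = €72.5000
1 March – 30 April 2005: 2 months at 2.55% → €58,000 × 2.55% × 2/12 = €246.5000
1 May – 30 November 2005: 7 months at 2.4% → €58,000 × 2.4% × 7/12 = €812.0000
1 December – 31 December 2005: 1 month at 3.1% → €58,000 × 3.1% × 1/12 = €149.8333
Total = €1,280.8333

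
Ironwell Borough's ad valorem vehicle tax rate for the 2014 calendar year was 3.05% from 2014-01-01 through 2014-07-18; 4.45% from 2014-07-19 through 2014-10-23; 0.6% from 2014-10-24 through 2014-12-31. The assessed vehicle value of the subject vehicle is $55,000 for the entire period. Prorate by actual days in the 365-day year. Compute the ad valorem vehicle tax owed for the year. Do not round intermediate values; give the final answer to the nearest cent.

$1,627.40

2014-01-01 to 2014-07-18: 199 days at 3.05% → $55,000 × 3.05% × 199/365 = $914.5822
2014-07-19 to 2014-10-23: 97 days at 4.45% → $55,000 × 4.45% × 97/365 = $650.4315
2014-10-24 to 2014-12-31: 69 days at 0.6% → $55,000 × 0.6% × 69/365 = $62.3836
Total = $1,627.3973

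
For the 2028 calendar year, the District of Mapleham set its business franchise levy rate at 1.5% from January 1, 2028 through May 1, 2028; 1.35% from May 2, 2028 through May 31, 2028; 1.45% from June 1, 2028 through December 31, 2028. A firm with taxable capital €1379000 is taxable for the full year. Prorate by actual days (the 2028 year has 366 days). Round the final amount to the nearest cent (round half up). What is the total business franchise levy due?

€20112.30

January 1 – May 1, 2028: 122 days at 1.5% → €1379000 × 1.5% × 122/366 = €6895.0000
May 2 – May 31, 2028: 30 days at 1.35% → €1379000 × 1.35% × 30/366 = €1525.9426
June 1 – December 31, 2028: 214 days at 1.45% → €1379000 × 1.45% × 214/366 = €11691.3579
Total = €20112.3005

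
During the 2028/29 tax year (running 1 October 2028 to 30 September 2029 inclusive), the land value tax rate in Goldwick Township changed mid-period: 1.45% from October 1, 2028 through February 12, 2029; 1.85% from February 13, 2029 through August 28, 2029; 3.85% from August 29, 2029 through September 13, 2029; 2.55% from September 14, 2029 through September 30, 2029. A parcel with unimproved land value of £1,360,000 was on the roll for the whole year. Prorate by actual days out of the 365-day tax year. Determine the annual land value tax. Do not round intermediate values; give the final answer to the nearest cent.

October 1, 2028 – February 12, 2029: 135 days at 1.45% → £1,360,000 × 1.45% × 135/365 = £7,293.6986
February 13 – August 28, 2029: 197 days at 1.85% → £1,360,000 × 1.85% × 197/365 = £13,579.5068
August 29 – September 13, 2029: 16 days at 3.85% → £1,360,000 × 3.85% × 16/365 = £2,295.2329
September 14 – September 30, 2029: 17 days at 2.55% → £1,360,000 × 2.55% × 17/365 = £1,615.2329
Total = £24,783.6712

£24,783.67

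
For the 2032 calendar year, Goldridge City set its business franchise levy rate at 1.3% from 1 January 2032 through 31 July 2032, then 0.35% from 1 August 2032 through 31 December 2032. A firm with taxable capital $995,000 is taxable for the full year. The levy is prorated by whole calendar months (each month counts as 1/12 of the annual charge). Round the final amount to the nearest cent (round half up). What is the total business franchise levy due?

$8,996.46

1 January – 31 July 2032: 7 months at 1.3% → $995,000 × 1.3% × 7/12 = $7,545.4167
1 August – 31 December 2032: 5 months at 0.35% → $995,000 × 0.35% × 5/12 = $1,451.0417
Total = $8,996.4583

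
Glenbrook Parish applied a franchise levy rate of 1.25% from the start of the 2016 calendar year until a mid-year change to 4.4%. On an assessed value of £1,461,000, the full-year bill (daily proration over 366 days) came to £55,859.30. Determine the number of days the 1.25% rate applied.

Let d = days at the first rate; then 366 − d days at the second rate.
£1,461,000 × [1.25%·d + 4.4%·(366−d)] / 366 = £55,859.30
Solving gives d = 67, so the new rate took effect on March 8, 2016.

67 days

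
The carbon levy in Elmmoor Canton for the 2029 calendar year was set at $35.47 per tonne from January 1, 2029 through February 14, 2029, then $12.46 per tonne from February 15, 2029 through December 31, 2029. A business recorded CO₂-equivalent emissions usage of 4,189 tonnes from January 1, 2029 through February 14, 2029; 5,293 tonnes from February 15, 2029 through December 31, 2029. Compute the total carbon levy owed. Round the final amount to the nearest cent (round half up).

$214534.61

January 1 – February 14, 2029: 4,189 tonnes at $35.47/tonne → $148583.83
February 15 – December 31, 2029: 5,293 tonnes at $12.46/tonne → $65950.78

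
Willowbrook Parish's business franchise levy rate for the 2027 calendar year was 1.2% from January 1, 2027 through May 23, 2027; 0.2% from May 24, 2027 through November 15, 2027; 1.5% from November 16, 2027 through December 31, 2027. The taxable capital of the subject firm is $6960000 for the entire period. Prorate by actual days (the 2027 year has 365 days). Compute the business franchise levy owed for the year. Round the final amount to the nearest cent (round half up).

$52590.90

January 1 – May 23, 2027: 143 days at 1.2% → $6960000 × 1.2% × 143/365 = $32721.5342
May 24 – November 15, 2027: 176 days at 0.2% → $6960000 × 0.2% × 176/365 = $6712.1096
November 16 – December 31, 2027: 46 days at 1.5% → $6960000 × 1.5% × 46/365 = $13157.2603
Total = $52590.9041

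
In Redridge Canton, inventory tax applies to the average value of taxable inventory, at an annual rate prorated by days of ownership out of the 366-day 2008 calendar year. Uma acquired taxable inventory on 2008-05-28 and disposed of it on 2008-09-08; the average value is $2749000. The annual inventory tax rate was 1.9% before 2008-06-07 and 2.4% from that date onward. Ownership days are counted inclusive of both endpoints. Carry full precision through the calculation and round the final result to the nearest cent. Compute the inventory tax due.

$18371.73

2008-05-28 to 2008-06-06: 10 days at 1.9% → $2749000 × 1.9% × 10/366 = $1427.0765
2008-06-07 to 2008-09-08: 94 days at 2.4% → $2749000 × 2.4% × 94/366 = $16944.6557
Total = $18371.7322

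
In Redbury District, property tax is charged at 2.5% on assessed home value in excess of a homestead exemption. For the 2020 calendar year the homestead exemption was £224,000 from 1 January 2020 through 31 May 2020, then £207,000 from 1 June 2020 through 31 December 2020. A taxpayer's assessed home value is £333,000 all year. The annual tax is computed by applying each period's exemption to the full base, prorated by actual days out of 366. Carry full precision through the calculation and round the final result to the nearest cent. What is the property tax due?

1 January – 31 May 2020: 152 days, exemption £224,000 → (£333,000 − £224,000) × 2.5% × 152/366 = £1,131.6940
1 June – 31 December 2020: 214 days, exemption £207,000 → (£333,000 − £207,000) × 2.5% × 214/366 = £1,841.8033
Total = £2,973.4973

£2,973.50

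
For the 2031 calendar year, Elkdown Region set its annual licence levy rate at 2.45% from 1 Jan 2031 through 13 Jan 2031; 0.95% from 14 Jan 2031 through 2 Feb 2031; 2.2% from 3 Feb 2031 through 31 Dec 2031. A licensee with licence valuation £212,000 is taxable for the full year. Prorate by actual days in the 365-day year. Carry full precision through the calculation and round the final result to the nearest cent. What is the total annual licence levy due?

1 Jan – 13 Jan 2031: 13 days at 2.45% → £212,000 × 2.45% × 13/365 = £184.9918
14 Jan – 2 Feb 2031: 20 days at 0.95% → £212,000 × 0.95% × 20/365 = £110.3562
3 Feb – 31 Dec 2031: 332 days at 2.2% → £212,000 × 2.2% × 332/365 = £4,242.3233
Total = £4,537.6712

£4,537.67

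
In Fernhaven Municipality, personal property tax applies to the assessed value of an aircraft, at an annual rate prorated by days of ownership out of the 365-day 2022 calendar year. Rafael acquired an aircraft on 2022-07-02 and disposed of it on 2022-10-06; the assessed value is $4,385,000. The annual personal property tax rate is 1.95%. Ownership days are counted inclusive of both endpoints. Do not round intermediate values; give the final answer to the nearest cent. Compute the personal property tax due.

Days held (2022-07-02 to 2022-10-06): 97 out of 365
Tax = $4,385,000 × 1.95% × 97/365 = $22,723.9110

$22,723.91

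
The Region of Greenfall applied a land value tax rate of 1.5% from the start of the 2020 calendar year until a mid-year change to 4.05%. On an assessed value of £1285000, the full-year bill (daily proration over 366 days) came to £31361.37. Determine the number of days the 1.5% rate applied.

231 days

Let d = days at the first rate; then 366 − d days at the second rate.
£1285000 × [1.5%·d + 4.05%·(366−d)] / 366 = £31361.37
Solving gives d = 231, so the new rate took effect on 19 August 2020.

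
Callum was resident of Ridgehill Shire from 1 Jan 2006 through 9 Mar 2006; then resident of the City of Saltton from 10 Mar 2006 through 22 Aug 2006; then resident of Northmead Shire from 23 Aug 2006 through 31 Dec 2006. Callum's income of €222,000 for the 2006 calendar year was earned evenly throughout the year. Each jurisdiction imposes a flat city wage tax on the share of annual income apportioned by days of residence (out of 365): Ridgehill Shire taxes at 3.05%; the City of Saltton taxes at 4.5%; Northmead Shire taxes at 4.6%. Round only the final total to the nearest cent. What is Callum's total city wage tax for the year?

Ridgehill Shire, 1 Jan – 9 Mar 2006: 68 days → €222,000 × 3.05% × 68/365 = €1,261.4466
The City of Saltton, 10 Mar – 22 Aug 2006: 166 days → €222,000 × 4.5% × 166/365 = €4,543.3973
Northmead Shire, 23 Aug – 31 Dec 2006: 131 days → €222,000 × 4.6% × 131/365 = €3,665.1288
Total = €9,469.9726

€9,469.97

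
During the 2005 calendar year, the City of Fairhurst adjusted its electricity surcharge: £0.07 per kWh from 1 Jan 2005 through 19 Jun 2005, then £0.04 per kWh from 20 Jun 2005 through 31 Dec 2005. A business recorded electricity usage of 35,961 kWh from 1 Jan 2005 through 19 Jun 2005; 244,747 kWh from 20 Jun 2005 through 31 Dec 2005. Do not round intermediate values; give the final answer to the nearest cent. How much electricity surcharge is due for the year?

£12,307.15

1 Jan – 19 Jun 2005: 35,961 kWh at £0.07/kWh → £2,517.27
20 Jun – 31 Dec 2005: 244,747 kWh at £0.04/kWh → £9,789.88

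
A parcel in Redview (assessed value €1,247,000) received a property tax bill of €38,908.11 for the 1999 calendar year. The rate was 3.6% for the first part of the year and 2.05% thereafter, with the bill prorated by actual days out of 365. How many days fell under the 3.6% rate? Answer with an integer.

252 days

Let d = days at the first rate; then 365 − d days at the second rate.
€1,247,000 × [3.6%·d + 2.05%·(365−d)] / 365 = €38,908.11
Solving gives d = 252, so the new rate took effect on September 10, 1999.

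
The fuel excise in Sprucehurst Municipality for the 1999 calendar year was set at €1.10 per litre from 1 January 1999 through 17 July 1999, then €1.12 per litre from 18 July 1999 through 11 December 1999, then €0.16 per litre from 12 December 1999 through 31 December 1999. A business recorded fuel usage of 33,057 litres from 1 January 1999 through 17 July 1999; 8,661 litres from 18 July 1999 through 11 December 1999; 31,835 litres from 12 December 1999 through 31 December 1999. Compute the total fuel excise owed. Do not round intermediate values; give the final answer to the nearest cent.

€51,156.62

1 January – 17 July 1999: 33,057 litres at €1.10/litre → €36,362.70
18 July – 11 December 1999: 8,661 litres at €1.12/litre → €9,700.32
12 December – 31 December 1999: 31,835 litres at €0.16/litre → €5,093.60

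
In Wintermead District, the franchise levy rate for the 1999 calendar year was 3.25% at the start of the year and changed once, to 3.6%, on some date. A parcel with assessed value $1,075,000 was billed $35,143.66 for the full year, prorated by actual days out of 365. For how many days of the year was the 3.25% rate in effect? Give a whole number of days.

Let d = days at the first rate; then 365 − d days at the second rate.
$1,075,000 × [3.25%·d + 3.6%·(365−d)] / 365 = $35,143.66
Solving gives d = 345, so the new rate took effect on December 12, 1999.

345 days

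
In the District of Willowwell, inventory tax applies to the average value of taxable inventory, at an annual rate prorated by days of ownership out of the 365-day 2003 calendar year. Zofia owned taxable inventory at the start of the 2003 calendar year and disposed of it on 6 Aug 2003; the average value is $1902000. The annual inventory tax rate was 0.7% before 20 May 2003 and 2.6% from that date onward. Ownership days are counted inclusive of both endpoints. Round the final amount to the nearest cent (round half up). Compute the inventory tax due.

1 Jan – 19 May 2003: 139 days at 0.7% → $1902000 × 0.7% × 139/365 = $5070.2630
20 May – 6 Aug 2003: 79 days at 2.6% → $1902000 × 2.6% × 79/365 = $10703.3096
Total = $15773.5726

$15773.57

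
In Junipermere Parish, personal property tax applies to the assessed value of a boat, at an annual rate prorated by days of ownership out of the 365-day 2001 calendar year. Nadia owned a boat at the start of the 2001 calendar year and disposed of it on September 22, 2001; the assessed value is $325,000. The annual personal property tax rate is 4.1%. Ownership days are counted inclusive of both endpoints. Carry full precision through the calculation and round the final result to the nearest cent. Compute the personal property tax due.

$9,674.32

Days held (January 1 – September 22, 2001): 265 out of 365
Tax = $325,000 × 4.1% × 265/365 = $9,674.3151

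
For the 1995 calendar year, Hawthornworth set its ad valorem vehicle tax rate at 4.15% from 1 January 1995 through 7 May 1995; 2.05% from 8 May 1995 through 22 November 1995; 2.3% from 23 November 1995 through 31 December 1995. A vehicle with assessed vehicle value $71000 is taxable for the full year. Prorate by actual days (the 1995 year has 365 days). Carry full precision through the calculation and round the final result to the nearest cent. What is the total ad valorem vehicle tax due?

1 January – 7 May 1995: 127 days at 4.15% → $71000 × 4.15% × 127/365 = $1025.2205
8 May – 22 November 1995: 199 days at 2.05% → $71000 × 2.05% × 199/365 = $793.5466
23 November – 31 December 1995: 39 days at 2.3% → $71000 × 2.3% × 39/365 = $174.4849
Total = $1993.2521

$1993.25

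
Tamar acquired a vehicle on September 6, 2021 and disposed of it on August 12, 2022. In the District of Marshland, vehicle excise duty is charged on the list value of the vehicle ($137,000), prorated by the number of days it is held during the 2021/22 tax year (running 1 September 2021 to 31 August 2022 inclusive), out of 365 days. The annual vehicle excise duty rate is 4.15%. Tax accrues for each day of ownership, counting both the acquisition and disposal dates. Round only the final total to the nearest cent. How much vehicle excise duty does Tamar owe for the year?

$5,311.66

Days held (September 6, 2021 – August 12, 2022): 341 out of 365
Tax = $137,000 × 4.15% × 341/365 = $5,311.6589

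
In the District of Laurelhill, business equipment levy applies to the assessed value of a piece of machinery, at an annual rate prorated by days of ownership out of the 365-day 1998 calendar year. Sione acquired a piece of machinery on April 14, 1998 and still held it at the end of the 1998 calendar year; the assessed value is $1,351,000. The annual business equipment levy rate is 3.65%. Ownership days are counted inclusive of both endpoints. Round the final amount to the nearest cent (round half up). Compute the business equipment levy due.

Days held (April 14 – December 31, 1998): 262 out of 365
Tax = $1,351,000 × 3.65% × 262/365 = $35,396.2000

$35,396.20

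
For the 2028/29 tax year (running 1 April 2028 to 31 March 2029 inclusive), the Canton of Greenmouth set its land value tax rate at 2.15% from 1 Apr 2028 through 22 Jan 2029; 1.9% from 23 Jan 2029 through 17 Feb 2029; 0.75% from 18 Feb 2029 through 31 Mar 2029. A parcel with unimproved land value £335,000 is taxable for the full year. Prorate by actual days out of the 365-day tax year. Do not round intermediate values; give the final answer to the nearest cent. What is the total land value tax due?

£6,603.17

1 Apr 2028 – 22 Jan 2029: 297 days at 2.15% → £335,000 × 2.15% × 297/365 = £5,860.6644
23 Jan – 17 Feb 2029: 26 days at 1.9% → £335,000 × 1.9% × 26/365 = £453.3973
18 Feb – 31 Mar 2029: 42 days at 0.75% → £335,000 × 0.75% × 42/365 = £289.1096
Total = £6,603.1712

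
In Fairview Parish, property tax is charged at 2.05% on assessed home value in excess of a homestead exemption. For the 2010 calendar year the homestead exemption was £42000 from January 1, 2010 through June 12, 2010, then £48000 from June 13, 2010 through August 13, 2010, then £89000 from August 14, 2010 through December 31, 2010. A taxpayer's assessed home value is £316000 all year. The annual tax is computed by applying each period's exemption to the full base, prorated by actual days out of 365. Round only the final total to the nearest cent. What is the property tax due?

£5226.55

January 1 – June 12, 2010: 163 days, exemption £42000 → (£316000 − £42000) × 2.05% × 163/365 = £2508.4137
June 13 – August 13, 2010: 62 days, exemption £48000 → (£316000 − £48000) × 2.05% × 62/365 = £933.2274
August 14 – December 31, 2010: 140 days, exemption £89000 → (£316000 − £89000) × 2.05% × 140/365 = £1784.9041
Total = £5226.5452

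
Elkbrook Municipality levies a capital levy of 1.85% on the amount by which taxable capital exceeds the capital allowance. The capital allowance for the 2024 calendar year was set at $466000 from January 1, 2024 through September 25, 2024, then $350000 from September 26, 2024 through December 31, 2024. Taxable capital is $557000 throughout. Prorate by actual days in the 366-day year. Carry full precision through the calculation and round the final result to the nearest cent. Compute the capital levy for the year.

$2252.25

January 1 – September 25, 2024: 269 days, exemption $466000 → ($557000 − $466000) × 1.85% × 269/366 = $1237.3265
September 26 – December 31, 2024: 97 days, exemption $350000 → ($557000 − $350000) × 1.85% × 97/366 = $1014.9221
Total = $2252.2486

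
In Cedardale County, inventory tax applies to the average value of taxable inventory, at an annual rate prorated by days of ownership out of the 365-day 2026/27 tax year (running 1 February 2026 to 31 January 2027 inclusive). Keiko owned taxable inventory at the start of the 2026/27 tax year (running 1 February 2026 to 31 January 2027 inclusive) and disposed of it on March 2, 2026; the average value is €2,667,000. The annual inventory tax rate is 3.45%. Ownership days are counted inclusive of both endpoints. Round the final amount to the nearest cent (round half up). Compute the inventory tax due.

Days held (February 1 – March 2, 2026): 30 out of 365
Tax = €2,667,000 × 3.45% × 30/365 = €7,562.5890

€7,562.59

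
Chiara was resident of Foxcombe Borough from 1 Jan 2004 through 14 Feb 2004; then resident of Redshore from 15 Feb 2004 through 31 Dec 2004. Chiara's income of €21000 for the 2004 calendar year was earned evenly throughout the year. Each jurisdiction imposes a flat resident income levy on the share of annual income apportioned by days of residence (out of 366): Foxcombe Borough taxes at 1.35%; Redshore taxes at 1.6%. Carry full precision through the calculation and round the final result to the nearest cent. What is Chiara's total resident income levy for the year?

€329.55

Foxcombe Borough, 1 Jan – 14 Feb 2004: 45 days → €21000 × 1.35% × 45/366 = €34.8566
Redshore, 15 Feb – 31 Dec 2004: 321 days → €21000 × 1.6% × 321/366 = €294.6885
Total = €329.5451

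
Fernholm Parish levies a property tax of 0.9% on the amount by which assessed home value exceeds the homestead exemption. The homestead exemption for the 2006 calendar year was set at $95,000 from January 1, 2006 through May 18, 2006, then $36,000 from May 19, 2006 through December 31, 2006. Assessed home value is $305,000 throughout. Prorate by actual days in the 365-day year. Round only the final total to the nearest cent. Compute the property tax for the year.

$2,220.24

January 1 – May 18, 2006: 138 days, exemption $95,000 → ($305,000 − $95,000) × 0.9% × 138/365 = $714.5753
May 19 – December 31, 2006: 227 days, exemption $36,000 → ($305,000 − $36,000) × 0.9% × 227/365 = $1,505.6630
Total = $2,220.2384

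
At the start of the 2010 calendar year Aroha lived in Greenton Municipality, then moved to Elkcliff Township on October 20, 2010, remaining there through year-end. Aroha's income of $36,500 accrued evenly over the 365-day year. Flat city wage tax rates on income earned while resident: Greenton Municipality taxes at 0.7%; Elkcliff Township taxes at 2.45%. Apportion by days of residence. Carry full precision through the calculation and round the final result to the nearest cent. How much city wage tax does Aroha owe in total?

Greenton Municipality, January 1 – October 19, 2010: 292 days → $36,500 × 0.7% × 292/365 = $204.4000
Elkcliff Township, October 20 – December 31, 2010: 73 days → $36,500 × 2.45% × 73/365 = $178.8500
Total = $383.2500

$383.25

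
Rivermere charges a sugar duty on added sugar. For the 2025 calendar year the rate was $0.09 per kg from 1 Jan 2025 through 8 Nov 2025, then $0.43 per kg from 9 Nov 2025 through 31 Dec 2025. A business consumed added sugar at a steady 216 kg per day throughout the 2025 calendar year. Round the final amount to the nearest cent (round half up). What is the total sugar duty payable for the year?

$10,987.92

1 Jan – 8 Nov 2025: 312 days × 216 kg/day = 67,392 kg at $0.09/kg → $6,065.28
9 Nov – 31 Dec 2025: 53 days × 216 kg/day = 11,448 kg at $0.43/kg → $4,922.64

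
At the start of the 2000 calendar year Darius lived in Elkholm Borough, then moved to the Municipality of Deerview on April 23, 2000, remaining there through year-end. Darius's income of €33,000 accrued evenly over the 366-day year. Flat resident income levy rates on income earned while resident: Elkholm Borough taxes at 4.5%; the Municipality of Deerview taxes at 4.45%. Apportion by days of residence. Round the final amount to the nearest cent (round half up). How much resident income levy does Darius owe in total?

€1,473.59

Elkholm Borough, January 1 – April 22, 2000: 113 days → €33,000 × 4.5% × 113/366 = €458.4836
The Municipality of Deerview, April 23 – December 31, 2000: 253 days → €33,000 × 4.45% × 253/366 = €1,015.1107
Total = €1,473.5943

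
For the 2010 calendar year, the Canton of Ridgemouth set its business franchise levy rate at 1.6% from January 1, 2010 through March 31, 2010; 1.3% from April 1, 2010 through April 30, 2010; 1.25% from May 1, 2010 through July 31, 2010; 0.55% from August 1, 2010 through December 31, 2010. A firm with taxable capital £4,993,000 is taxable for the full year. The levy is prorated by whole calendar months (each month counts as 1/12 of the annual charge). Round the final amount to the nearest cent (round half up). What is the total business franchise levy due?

January 1 – March 31, 2010: 3 months at 1.6% → £4,993,000 × 1.6% × 3/12 = £19,972.0000
April 1 – April 30, 2010: 1 month at 1.3% → £4,993,000 × 1.3% × 1/12 = £5,409.0833
May 1 – July 31, 2010: 3 months at 1.25% → £4,993,000 × 1.25% × 3/12 = £15,603.1250
August 1 – December 31, 2010: 5 months at 0.55% → £4,993,000 × 0.55% × 5/12 = £11,442.2917
Total = £52,426.5000

£52,426.50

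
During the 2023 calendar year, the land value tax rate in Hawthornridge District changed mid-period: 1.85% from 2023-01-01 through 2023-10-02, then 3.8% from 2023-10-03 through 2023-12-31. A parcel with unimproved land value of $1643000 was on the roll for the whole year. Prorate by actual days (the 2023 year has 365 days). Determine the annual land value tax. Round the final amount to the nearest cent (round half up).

$38295.40

2023-01-01 to 2023-10-02: 275 days at 1.85% → $1643000 × 1.85% × 275/365 = $22900.7192
2023-10-03 to 2023-12-31: 90 days at 3.8% → $1643000 × 3.8% × 90/365 = $15394.6849
Total = $38295.4041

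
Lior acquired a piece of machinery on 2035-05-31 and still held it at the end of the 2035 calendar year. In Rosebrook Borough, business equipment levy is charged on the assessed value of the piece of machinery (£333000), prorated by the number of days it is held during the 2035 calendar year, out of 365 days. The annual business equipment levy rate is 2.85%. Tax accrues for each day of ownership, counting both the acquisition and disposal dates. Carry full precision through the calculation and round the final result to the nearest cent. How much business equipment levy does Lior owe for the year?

Days held (2035-05-31 to 2035-12-31): 215 out of 365
Tax = £333000 × 2.85% × 215/365 = £5590.2945

£5590.29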